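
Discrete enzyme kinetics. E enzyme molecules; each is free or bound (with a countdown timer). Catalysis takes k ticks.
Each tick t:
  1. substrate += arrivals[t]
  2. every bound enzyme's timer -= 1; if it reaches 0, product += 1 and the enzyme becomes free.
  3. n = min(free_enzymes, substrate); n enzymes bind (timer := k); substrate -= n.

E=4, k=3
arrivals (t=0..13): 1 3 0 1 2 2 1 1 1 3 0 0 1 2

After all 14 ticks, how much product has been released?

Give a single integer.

t=0: arr=1 -> substrate=0 bound=1 product=0
t=1: arr=3 -> substrate=0 bound=4 product=0
t=2: arr=0 -> substrate=0 bound=4 product=0
t=3: arr=1 -> substrate=0 bound=4 product=1
t=4: arr=2 -> substrate=0 bound=3 product=4
t=5: arr=2 -> substrate=1 bound=4 product=4
t=6: arr=1 -> substrate=1 bound=4 product=5
t=7: arr=1 -> substrate=0 bound=4 product=7
t=8: arr=1 -> substrate=0 bound=4 product=8
t=9: arr=3 -> substrate=2 bound=4 product=9
t=10: arr=0 -> substrate=0 bound=4 product=11
t=11: arr=0 -> substrate=0 bound=3 product=12
t=12: arr=1 -> substrate=0 bound=3 product=13
t=13: arr=2 -> substrate=0 bound=3 product=15

Answer: 15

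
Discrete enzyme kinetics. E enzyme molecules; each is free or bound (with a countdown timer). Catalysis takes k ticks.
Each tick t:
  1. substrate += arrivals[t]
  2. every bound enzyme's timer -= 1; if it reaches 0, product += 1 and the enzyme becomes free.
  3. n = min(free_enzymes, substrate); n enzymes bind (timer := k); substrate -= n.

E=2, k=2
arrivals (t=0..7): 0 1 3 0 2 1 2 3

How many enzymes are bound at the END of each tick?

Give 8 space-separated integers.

t=0: arr=0 -> substrate=0 bound=0 product=0
t=1: arr=1 -> substrate=0 bound=1 product=0
t=2: arr=3 -> substrate=2 bound=2 product=0
t=3: arr=0 -> substrate=1 bound=2 product=1
t=4: arr=2 -> substrate=2 bound=2 product=2
t=5: arr=1 -> substrate=2 bound=2 product=3
t=6: arr=2 -> substrate=3 bound=2 product=4
t=7: arr=3 -> substrate=5 bound=2 product=5

Answer: 0 1 2 2 2 2 2 2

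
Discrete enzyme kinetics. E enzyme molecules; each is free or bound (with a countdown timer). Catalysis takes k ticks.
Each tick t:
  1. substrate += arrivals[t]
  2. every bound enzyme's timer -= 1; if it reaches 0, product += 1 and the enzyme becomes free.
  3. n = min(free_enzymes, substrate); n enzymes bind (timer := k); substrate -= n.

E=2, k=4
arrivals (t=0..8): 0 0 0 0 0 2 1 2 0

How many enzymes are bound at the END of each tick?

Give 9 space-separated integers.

t=0: arr=0 -> substrate=0 bound=0 product=0
t=1: arr=0 -> substrate=0 bound=0 product=0
t=2: arr=0 -> substrate=0 bound=0 product=0
t=3: arr=0 -> substrate=0 bound=0 product=0
t=4: arr=0 -> substrate=0 bound=0 product=0
t=5: arr=2 -> substrate=0 bound=2 product=0
t=6: arr=1 -> substrate=1 bound=2 product=0
t=7: arr=2 -> substrate=3 bound=2 product=0
t=8: arr=0 -> substrate=3 bound=2 product=0

Answer: 0 0 0 0 0 2 2 2 2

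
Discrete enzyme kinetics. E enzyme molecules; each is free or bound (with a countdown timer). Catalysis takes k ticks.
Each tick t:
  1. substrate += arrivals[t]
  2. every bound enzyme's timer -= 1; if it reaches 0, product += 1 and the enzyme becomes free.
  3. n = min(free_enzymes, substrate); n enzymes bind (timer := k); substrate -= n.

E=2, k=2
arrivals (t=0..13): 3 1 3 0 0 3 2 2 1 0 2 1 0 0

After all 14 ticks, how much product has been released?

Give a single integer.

t=0: arr=3 -> substrate=1 bound=2 product=0
t=1: arr=1 -> substrate=2 bound=2 product=0
t=2: arr=3 -> substrate=3 bound=2 product=2
t=3: arr=0 -> substrate=3 bound=2 product=2
t=4: arr=0 -> substrate=1 bound=2 product=4
t=5: arr=3 -> substrate=4 bound=2 product=4
t=6: arr=2 -> substrate=4 bound=2 product=6
t=7: arr=2 -> substrate=6 bound=2 product=6
t=8: arr=1 -> substrate=5 bound=2 product=8
t=9: arr=0 -> substrate=5 bound=2 product=8
t=10: arr=2 -> substrate=5 bound=2 product=10
t=11: arr=1 -> substrate=6 bound=2 product=10
t=12: arr=0 -> substrate=4 bound=2 product=12
t=13: arr=0 -> substrate=4 bound=2 product=12

Answer: 12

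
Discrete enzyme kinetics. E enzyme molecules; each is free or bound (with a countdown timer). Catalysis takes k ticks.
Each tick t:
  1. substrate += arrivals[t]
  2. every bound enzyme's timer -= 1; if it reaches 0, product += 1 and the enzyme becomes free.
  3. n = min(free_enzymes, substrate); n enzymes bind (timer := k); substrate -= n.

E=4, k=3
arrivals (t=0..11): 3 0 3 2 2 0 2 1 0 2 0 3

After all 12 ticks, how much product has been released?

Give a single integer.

Answer: 12

Derivation:
t=0: arr=3 -> substrate=0 bound=3 product=0
t=1: arr=0 -> substrate=0 bound=3 product=0
t=2: arr=3 -> substrate=2 bound=4 product=0
t=3: arr=2 -> substrate=1 bound=4 product=3
t=4: arr=2 -> substrate=3 bound=4 product=3
t=5: arr=0 -> substrate=2 bound=4 product=4
t=6: arr=2 -> substrate=1 bound=4 product=7
t=7: arr=1 -> substrate=2 bound=4 product=7
t=8: arr=0 -> substrate=1 bound=4 product=8
t=9: arr=2 -> substrate=0 bound=4 product=11
t=10: arr=0 -> substrate=0 bound=4 product=11
t=11: arr=3 -> substrate=2 bound=4 product=12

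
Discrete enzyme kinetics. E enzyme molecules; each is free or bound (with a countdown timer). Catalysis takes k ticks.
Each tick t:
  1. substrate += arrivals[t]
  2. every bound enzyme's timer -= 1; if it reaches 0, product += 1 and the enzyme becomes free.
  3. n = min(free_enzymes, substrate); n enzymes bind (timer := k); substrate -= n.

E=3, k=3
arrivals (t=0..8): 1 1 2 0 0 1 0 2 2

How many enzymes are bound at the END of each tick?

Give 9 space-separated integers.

Answer: 1 2 3 3 2 2 1 3 3

Derivation:
t=0: arr=1 -> substrate=0 bound=1 product=0
t=1: arr=1 -> substrate=0 bound=2 product=0
t=2: arr=2 -> substrate=1 bound=3 product=0
t=3: arr=0 -> substrate=0 bound=3 product=1
t=4: arr=0 -> substrate=0 bound=2 product=2
t=5: arr=1 -> substrate=0 bound=2 product=3
t=6: arr=0 -> substrate=0 bound=1 product=4
t=7: arr=2 -> substrate=0 bound=3 product=4
t=8: arr=2 -> substrate=1 bound=3 product=5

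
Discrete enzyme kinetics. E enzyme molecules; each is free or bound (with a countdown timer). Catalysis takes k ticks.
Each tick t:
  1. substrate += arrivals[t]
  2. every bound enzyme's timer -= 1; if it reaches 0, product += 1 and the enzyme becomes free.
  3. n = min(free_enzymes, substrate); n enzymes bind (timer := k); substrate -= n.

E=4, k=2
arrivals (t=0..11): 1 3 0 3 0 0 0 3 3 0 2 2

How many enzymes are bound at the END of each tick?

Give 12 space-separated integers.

t=0: arr=1 -> substrate=0 bound=1 product=0
t=1: arr=3 -> substrate=0 bound=4 product=0
t=2: arr=0 -> substrate=0 bound=3 product=1
t=3: arr=3 -> substrate=0 bound=3 product=4
t=4: arr=0 -> substrate=0 bound=3 product=4
t=5: arr=0 -> substrate=0 bound=0 product=7
t=6: arr=0 -> substrate=0 bound=0 product=7
t=7: arr=3 -> substrate=0 bound=3 product=7
t=8: arr=3 -> substrate=2 bound=4 product=7
t=9: arr=0 -> substrate=0 bound=3 product=10
t=10: arr=2 -> substrate=0 bound=4 product=11
t=11: arr=2 -> substrate=0 bound=4 product=13

Answer: 1 4 3 3 3 0 0 3 4 3 4 4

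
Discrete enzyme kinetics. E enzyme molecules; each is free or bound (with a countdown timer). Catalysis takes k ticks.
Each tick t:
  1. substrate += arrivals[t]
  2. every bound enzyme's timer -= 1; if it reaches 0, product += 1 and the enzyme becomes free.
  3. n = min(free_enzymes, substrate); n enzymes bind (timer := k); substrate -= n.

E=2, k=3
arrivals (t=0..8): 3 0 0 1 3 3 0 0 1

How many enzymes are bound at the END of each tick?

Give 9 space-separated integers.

Answer: 2 2 2 2 2 2 2 2 2

Derivation:
t=0: arr=3 -> substrate=1 bound=2 product=0
t=1: arr=0 -> substrate=1 bound=2 product=0
t=2: arr=0 -> substrate=1 bound=2 product=0
t=3: arr=1 -> substrate=0 bound=2 product=2
t=4: arr=3 -> substrate=3 bound=2 product=2
t=5: arr=3 -> substrate=6 bound=2 product=2
t=6: arr=0 -> substrate=4 bound=2 product=4
t=7: arr=0 -> substrate=4 bound=2 product=4
t=8: arr=1 -> substrate=5 bound=2 product=4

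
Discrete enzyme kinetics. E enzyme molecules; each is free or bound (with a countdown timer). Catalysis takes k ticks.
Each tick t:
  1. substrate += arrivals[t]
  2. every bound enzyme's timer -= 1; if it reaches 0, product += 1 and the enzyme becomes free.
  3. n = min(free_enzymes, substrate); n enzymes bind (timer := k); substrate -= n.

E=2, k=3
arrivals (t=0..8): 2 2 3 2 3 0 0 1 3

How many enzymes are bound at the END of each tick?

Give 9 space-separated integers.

t=0: arr=2 -> substrate=0 bound=2 product=0
t=1: arr=2 -> substrate=2 bound=2 product=0
t=2: arr=3 -> substrate=5 bound=2 product=0
t=3: arr=2 -> substrate=5 bound=2 product=2
t=4: arr=3 -> substrate=8 bound=2 product=2
t=5: arr=0 -> substrate=8 bound=2 product=2
t=6: arr=0 -> substrate=6 bound=2 product=4
t=7: arr=1 -> substrate=7 bound=2 product=4
t=8: arr=3 -> substrate=10 bound=2 product=4

Answer: 2 2 2 2 2 2 2 2 2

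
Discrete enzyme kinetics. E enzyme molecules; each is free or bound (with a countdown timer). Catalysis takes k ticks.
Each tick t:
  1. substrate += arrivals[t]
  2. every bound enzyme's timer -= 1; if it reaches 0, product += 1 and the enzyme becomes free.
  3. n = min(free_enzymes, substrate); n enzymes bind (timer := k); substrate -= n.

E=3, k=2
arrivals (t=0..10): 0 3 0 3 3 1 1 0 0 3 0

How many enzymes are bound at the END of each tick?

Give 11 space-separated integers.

t=0: arr=0 -> substrate=0 bound=0 product=0
t=1: arr=3 -> substrate=0 bound=3 product=0
t=2: arr=0 -> substrate=0 bound=3 product=0
t=3: arr=3 -> substrate=0 bound=3 product=3
t=4: arr=3 -> substrate=3 bound=3 product=3
t=5: arr=1 -> substrate=1 bound=3 product=6
t=6: arr=1 -> substrate=2 bound=3 product=6
t=7: arr=0 -> substrate=0 bound=2 product=9
t=8: arr=0 -> substrate=0 bound=2 product=9
t=9: arr=3 -> substrate=0 bound=3 product=11
t=10: arr=0 -> substrate=0 bound=3 product=11

Answer: 0 3 3 3 3 3 3 2 2 3 3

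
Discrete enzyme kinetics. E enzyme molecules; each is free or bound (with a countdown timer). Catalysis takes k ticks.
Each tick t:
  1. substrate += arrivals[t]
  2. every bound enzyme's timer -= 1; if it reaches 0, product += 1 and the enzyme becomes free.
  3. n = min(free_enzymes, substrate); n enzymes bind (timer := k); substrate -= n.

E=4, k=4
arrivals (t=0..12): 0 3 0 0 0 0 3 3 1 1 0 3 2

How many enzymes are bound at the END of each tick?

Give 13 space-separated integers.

t=0: arr=0 -> substrate=0 bound=0 product=0
t=1: arr=3 -> substrate=0 bound=3 product=0
t=2: arr=0 -> substrate=0 bound=3 product=0
t=3: arr=0 -> substrate=0 bound=3 product=0
t=4: arr=0 -> substrate=0 bound=3 product=0
t=5: arr=0 -> substrate=0 bound=0 product=3
t=6: arr=3 -> substrate=0 bound=3 product=3
t=7: arr=3 -> substrate=2 bound=4 product=3
t=8: arr=1 -> substrate=3 bound=4 product=3
t=9: arr=1 -> substrate=4 bound=4 product=3
t=10: arr=0 -> substrate=1 bound=4 product=6
t=11: arr=3 -> substrate=3 bound=4 product=7
t=12: arr=2 -> substrate=5 bound=4 product=7

Answer: 0 3 3 3 3 0 3 4 4 4 4 4 4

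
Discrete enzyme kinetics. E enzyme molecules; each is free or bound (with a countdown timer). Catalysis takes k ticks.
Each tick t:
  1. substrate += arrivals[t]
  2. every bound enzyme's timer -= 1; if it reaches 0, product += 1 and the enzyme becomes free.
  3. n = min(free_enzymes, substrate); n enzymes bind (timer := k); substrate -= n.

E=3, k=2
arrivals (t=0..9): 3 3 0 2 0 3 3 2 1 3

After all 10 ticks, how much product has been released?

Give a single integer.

Answer: 12

Derivation:
t=0: arr=3 -> substrate=0 bound=3 product=0
t=1: arr=3 -> substrate=3 bound=3 product=0
t=2: arr=0 -> substrate=0 bound=3 product=3
t=3: arr=2 -> substrate=2 bound=3 product=3
t=4: arr=0 -> substrate=0 bound=2 product=6
t=5: arr=3 -> substrate=2 bound=3 product=6
t=6: arr=3 -> substrate=3 bound=3 product=8
t=7: arr=2 -> substrate=4 bound=3 product=9
t=8: arr=1 -> substrate=3 bound=3 product=11
t=9: arr=3 -> substrate=5 bound=3 product=12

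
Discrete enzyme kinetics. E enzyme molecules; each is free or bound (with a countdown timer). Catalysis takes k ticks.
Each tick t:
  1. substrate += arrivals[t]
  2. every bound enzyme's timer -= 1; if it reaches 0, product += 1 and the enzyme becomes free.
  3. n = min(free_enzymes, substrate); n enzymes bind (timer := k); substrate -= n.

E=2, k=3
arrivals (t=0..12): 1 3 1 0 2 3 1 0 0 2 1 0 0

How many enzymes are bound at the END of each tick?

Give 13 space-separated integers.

Answer: 1 2 2 2 2 2 2 2 2 2 2 2 2

Derivation:
t=0: arr=1 -> substrate=0 bound=1 product=0
t=1: arr=3 -> substrate=2 bound=2 product=0
t=2: arr=1 -> substrate=3 bound=2 product=0
t=3: arr=0 -> substrate=2 bound=2 product=1
t=4: arr=2 -> substrate=3 bound=2 product=2
t=5: arr=3 -> substrate=6 bound=2 product=2
t=6: arr=1 -> substrate=6 bound=2 product=3
t=7: arr=0 -> substrate=5 bound=2 product=4
t=8: arr=0 -> substrate=5 bound=2 product=4
t=9: arr=2 -> substrate=6 bound=2 product=5
t=10: arr=1 -> substrate=6 bound=2 product=6
t=11: arr=0 -> substrate=6 bound=2 product=6
t=12: arr=0 -> substrate=5 bound=2 product=7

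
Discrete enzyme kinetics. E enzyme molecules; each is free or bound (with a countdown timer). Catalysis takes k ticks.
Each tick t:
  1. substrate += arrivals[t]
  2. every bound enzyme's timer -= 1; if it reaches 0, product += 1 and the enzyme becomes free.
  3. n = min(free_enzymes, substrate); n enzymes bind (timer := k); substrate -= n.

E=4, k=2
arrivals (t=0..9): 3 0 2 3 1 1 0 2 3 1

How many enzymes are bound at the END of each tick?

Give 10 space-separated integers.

t=0: arr=3 -> substrate=0 bound=3 product=0
t=1: arr=0 -> substrate=0 bound=3 product=0
t=2: arr=2 -> substrate=0 bound=2 product=3
t=3: arr=3 -> substrate=1 bound=4 product=3
t=4: arr=1 -> substrate=0 bound=4 product=5
t=5: arr=1 -> substrate=0 bound=3 product=7
t=6: arr=0 -> substrate=0 bound=1 product=9
t=7: arr=2 -> substrate=0 bound=2 product=10
t=8: arr=3 -> substrate=1 bound=4 product=10
t=9: arr=1 -> substrate=0 bound=4 product=12

Answer: 3 3 2 4 4 3 1 2 4 4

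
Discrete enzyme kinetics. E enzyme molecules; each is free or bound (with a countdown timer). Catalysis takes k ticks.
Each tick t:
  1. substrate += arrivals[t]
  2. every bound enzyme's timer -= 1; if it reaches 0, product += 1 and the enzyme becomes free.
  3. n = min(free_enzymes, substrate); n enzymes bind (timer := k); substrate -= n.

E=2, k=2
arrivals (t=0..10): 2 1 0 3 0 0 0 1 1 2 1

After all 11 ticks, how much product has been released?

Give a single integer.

t=0: arr=2 -> substrate=0 bound=2 product=0
t=1: arr=1 -> substrate=1 bound=2 product=0
t=2: arr=0 -> substrate=0 bound=1 product=2
t=3: arr=3 -> substrate=2 bound=2 product=2
t=4: arr=0 -> substrate=1 bound=2 product=3
t=5: arr=0 -> substrate=0 bound=2 product=4
t=6: arr=0 -> substrate=0 bound=1 product=5
t=7: arr=1 -> substrate=0 bound=1 product=6
t=8: arr=1 -> substrate=0 bound=2 product=6
t=9: arr=2 -> substrate=1 bound=2 product=7
t=10: arr=1 -> substrate=1 bound=2 product=8

Answer: 8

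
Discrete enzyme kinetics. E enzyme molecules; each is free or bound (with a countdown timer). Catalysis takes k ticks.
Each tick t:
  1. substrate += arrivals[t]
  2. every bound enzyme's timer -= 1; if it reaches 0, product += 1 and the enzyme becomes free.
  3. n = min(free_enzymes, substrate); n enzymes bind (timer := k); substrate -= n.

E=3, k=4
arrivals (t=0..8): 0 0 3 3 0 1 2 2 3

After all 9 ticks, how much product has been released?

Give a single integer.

t=0: arr=0 -> substrate=0 bound=0 product=0
t=1: arr=0 -> substrate=0 bound=0 product=0
t=2: arr=3 -> substrate=0 bound=3 product=0
t=3: arr=3 -> substrate=3 bound=3 product=0
t=4: arr=0 -> substrate=3 bound=3 product=0
t=5: arr=1 -> substrate=4 bound=3 product=0
t=6: arr=2 -> substrate=3 bound=3 product=3
t=7: arr=2 -> substrate=5 bound=3 product=3
t=8: arr=3 -> substrate=8 bound=3 product=3

Answer: 3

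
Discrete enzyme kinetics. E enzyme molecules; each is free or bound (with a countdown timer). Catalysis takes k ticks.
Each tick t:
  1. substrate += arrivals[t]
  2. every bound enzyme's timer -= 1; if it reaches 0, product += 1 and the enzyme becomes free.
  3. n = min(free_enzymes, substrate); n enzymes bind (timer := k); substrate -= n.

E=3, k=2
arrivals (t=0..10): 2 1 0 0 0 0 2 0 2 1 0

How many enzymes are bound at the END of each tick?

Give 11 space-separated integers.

t=0: arr=2 -> substrate=0 bound=2 product=0
t=1: arr=1 -> substrate=0 bound=3 product=0
t=2: arr=0 -> substrate=0 bound=1 product=2
t=3: arr=0 -> substrate=0 bound=0 product=3
t=4: arr=0 -> substrate=0 bound=0 product=3
t=5: arr=0 -> substrate=0 bound=0 product=3
t=6: arr=2 -> substrate=0 bound=2 product=3
t=7: arr=0 -> substrate=0 bound=2 product=3
t=8: arr=2 -> substrate=0 bound=2 product=5
t=9: arr=1 -> substrate=0 bound=3 product=5
t=10: arr=0 -> substrate=0 bound=1 product=7

Answer: 2 3 1 0 0 0 2 2 2 3 1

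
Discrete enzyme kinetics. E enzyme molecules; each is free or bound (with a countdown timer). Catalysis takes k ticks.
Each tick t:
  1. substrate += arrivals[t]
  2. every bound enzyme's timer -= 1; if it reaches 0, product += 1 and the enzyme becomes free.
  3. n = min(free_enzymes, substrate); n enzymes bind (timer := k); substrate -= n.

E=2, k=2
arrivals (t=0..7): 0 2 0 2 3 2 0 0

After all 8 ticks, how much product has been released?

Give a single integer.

Answer: 6

Derivation:
t=0: arr=0 -> substrate=0 bound=0 product=0
t=1: arr=2 -> substrate=0 bound=2 product=0
t=2: arr=0 -> substrate=0 bound=2 product=0
t=3: arr=2 -> substrate=0 bound=2 product=2
t=4: arr=3 -> substrate=3 bound=2 product=2
t=5: arr=2 -> substrate=3 bound=2 product=4
t=6: arr=0 -> substrate=3 bound=2 product=4
t=7: arr=0 -> substrate=1 bound=2 product=6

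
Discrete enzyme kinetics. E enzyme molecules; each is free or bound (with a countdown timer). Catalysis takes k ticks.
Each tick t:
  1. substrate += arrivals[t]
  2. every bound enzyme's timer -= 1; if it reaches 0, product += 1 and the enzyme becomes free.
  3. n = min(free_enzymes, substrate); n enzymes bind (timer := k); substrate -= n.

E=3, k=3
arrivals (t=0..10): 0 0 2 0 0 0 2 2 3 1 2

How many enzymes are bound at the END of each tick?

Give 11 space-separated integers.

t=0: arr=0 -> substrate=0 bound=0 product=0
t=1: arr=0 -> substrate=0 bound=0 product=0
t=2: arr=2 -> substrate=0 bound=2 product=0
t=3: arr=0 -> substrate=0 bound=2 product=0
t=4: arr=0 -> substrate=0 bound=2 product=0
t=5: arr=0 -> substrate=0 bound=0 product=2
t=6: arr=2 -> substrate=0 bound=2 product=2
t=7: arr=2 -> substrate=1 bound=3 product=2
t=8: arr=3 -> substrate=4 bound=3 product=2
t=9: arr=1 -> substrate=3 bound=3 product=4
t=10: arr=2 -> substrate=4 bound=3 product=5

Answer: 0 0 2 2 2 0 2 3 3 3 3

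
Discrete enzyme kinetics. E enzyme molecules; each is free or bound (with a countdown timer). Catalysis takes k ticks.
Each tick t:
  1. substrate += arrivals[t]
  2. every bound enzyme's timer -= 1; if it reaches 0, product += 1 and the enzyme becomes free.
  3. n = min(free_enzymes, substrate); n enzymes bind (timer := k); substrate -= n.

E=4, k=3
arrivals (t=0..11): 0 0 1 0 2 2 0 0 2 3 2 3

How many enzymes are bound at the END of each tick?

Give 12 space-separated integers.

Answer: 0 0 1 1 3 4 4 2 2 4 4 4

Derivation:
t=0: arr=0 -> substrate=0 bound=0 product=0
t=1: arr=0 -> substrate=0 bound=0 product=0
t=2: arr=1 -> substrate=0 bound=1 product=0
t=3: arr=0 -> substrate=0 bound=1 product=0
t=4: arr=2 -> substrate=0 bound=3 product=0
t=5: arr=2 -> substrate=0 bound=4 product=1
t=6: arr=0 -> substrate=0 bound=4 product=1
t=7: arr=0 -> substrate=0 bound=2 product=3
t=8: arr=2 -> substrate=0 bound=2 product=5
t=9: arr=3 -> substrate=1 bound=4 product=5
t=10: arr=2 -> substrate=3 bound=4 product=5
t=11: arr=3 -> substrate=4 bound=4 product=7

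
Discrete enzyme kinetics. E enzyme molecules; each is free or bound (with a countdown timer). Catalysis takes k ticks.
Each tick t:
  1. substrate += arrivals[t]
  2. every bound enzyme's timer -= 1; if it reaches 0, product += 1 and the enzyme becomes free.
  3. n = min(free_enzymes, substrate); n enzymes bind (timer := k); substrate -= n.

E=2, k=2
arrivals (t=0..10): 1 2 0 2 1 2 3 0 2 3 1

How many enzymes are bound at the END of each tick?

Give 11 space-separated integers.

t=0: arr=1 -> substrate=0 bound=1 product=0
t=1: arr=2 -> substrate=1 bound=2 product=0
t=2: arr=0 -> substrate=0 bound=2 product=1
t=3: arr=2 -> substrate=1 bound=2 product=2
t=4: arr=1 -> substrate=1 bound=2 product=3
t=5: arr=2 -> substrate=2 bound=2 product=4
t=6: arr=3 -> substrate=4 bound=2 product=5
t=7: arr=0 -> substrate=3 bound=2 product=6
t=8: arr=2 -> substrate=4 bound=2 product=7
t=9: arr=3 -> substrate=6 bound=2 product=8
t=10: arr=1 -> substrate=6 bound=2 product=9

Answer: 1 2 2 2 2 2 2 2 2 2 2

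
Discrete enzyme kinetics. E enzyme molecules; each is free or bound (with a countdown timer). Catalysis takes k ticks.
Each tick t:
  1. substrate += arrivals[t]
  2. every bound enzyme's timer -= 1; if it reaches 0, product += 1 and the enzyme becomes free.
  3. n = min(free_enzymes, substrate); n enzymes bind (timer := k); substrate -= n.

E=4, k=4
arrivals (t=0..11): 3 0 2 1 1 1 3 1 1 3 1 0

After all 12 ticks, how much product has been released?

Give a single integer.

t=0: arr=3 -> substrate=0 bound=3 product=0
t=1: arr=0 -> substrate=0 bound=3 product=0
t=2: arr=2 -> substrate=1 bound=4 product=0
t=3: arr=1 -> substrate=2 bound=4 product=0
t=4: arr=1 -> substrate=0 bound=4 product=3
t=5: arr=1 -> substrate=1 bound=4 product=3
t=6: arr=3 -> substrate=3 bound=4 product=4
t=7: arr=1 -> substrate=4 bound=4 product=4
t=8: arr=1 -> substrate=2 bound=4 product=7
t=9: arr=3 -> substrate=5 bound=4 product=7
t=10: arr=1 -> substrate=5 bound=4 product=8
t=11: arr=0 -> substrate=5 bound=4 product=8

Answer: 8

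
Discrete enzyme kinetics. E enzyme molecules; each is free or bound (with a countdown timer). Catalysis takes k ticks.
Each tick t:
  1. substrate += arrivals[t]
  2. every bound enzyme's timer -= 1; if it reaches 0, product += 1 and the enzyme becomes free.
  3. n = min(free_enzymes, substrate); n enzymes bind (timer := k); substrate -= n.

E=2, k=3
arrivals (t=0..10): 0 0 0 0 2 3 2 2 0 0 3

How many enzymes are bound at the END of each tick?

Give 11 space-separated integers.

t=0: arr=0 -> substrate=0 bound=0 product=0
t=1: arr=0 -> substrate=0 bound=0 product=0
t=2: arr=0 -> substrate=0 bound=0 product=0
t=3: arr=0 -> substrate=0 bound=0 product=0
t=4: arr=2 -> substrate=0 bound=2 product=0
t=5: arr=3 -> substrate=3 bound=2 product=0
t=6: arr=2 -> substrate=5 bound=2 product=0
t=7: arr=2 -> substrate=5 bound=2 product=2
t=8: arr=0 -> substrate=5 bound=2 product=2
t=9: arr=0 -> substrate=5 bound=2 product=2
t=10: arr=3 -> substrate=6 bound=2 product=4

Answer: 0 0 0 0 2 2 2 2 2 2 2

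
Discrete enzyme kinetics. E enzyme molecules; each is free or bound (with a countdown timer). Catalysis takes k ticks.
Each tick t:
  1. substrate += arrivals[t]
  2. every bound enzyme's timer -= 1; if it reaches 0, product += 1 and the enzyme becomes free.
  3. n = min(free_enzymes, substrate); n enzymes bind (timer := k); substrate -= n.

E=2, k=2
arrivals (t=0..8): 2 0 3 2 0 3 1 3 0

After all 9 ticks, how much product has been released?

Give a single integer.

Answer: 8

Derivation:
t=0: arr=2 -> substrate=0 bound=2 product=0
t=1: arr=0 -> substrate=0 bound=2 product=0
t=2: arr=3 -> substrate=1 bound=2 product=2
t=3: arr=2 -> substrate=3 bound=2 product=2
t=4: arr=0 -> substrate=1 bound=2 product=4
t=5: arr=3 -> substrate=4 bound=2 product=4
t=6: arr=1 -> substrate=3 bound=2 product=6
t=7: arr=3 -> substrate=6 bound=2 product=6
t=8: arr=0 -> substrate=4 bound=2 product=8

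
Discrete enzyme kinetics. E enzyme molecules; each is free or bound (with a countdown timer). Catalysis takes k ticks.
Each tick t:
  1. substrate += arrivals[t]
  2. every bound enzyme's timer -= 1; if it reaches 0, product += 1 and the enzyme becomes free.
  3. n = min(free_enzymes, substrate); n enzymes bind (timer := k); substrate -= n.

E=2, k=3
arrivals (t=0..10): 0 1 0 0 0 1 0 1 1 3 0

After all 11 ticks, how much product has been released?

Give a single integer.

Answer: 3

Derivation:
t=0: arr=0 -> substrate=0 bound=0 product=0
t=1: arr=1 -> substrate=0 bound=1 product=0
t=2: arr=0 -> substrate=0 bound=1 product=0
t=3: arr=0 -> substrate=0 bound=1 product=0
t=4: arr=0 -> substrate=0 bound=0 product=1
t=5: arr=1 -> substrate=0 bound=1 product=1
t=6: arr=0 -> substrate=0 bound=1 product=1
t=7: arr=1 -> substrate=0 bound=2 product=1
t=8: arr=1 -> substrate=0 bound=2 product=2
t=9: arr=3 -> substrate=3 bound=2 product=2
t=10: arr=0 -> substrate=2 bound=2 product=3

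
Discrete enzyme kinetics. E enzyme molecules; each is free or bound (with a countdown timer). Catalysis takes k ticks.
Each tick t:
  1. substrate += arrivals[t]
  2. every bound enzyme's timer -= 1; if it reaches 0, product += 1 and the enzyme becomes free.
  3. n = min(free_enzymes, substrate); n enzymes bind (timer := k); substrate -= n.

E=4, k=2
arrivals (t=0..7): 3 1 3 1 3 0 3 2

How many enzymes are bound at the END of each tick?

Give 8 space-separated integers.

t=0: arr=3 -> substrate=0 bound=3 product=0
t=1: arr=1 -> substrate=0 bound=4 product=0
t=2: arr=3 -> substrate=0 bound=4 product=3
t=3: arr=1 -> substrate=0 bound=4 product=4
t=4: arr=3 -> substrate=0 bound=4 product=7
t=5: arr=0 -> substrate=0 bound=3 product=8
t=6: arr=3 -> substrate=0 bound=3 product=11
t=7: arr=2 -> substrate=1 bound=4 product=11

Answer: 3 4 4 4 4 3 3 4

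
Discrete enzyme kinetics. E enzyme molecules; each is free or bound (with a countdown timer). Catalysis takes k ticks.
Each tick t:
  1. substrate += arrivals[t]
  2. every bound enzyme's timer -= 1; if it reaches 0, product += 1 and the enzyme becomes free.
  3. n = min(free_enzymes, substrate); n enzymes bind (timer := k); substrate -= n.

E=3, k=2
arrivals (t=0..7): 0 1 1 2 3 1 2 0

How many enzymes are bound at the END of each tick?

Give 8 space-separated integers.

Answer: 0 1 2 3 3 3 3 3

Derivation:
t=0: arr=0 -> substrate=0 bound=0 product=0
t=1: arr=1 -> substrate=0 bound=1 product=0
t=2: arr=1 -> substrate=0 bound=2 product=0
t=3: arr=2 -> substrate=0 bound=3 product=1
t=4: arr=3 -> substrate=2 bound=3 product=2
t=5: arr=1 -> substrate=1 bound=3 product=4
t=6: arr=2 -> substrate=2 bound=3 product=5
t=7: arr=0 -> substrate=0 bound=3 product=7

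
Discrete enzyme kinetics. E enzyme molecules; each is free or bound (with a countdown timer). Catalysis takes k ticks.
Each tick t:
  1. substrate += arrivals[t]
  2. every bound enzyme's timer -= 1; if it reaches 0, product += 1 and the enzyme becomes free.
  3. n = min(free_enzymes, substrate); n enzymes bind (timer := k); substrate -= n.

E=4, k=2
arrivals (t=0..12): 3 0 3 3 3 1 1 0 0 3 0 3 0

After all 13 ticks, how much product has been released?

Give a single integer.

Answer: 17

Derivation:
t=0: arr=3 -> substrate=0 bound=3 product=0
t=1: arr=0 -> substrate=0 bound=3 product=0
t=2: arr=3 -> substrate=0 bound=3 product=3
t=3: arr=3 -> substrate=2 bound=4 product=3
t=4: arr=3 -> substrate=2 bound=4 product=6
t=5: arr=1 -> substrate=2 bound=4 product=7
t=6: arr=1 -> substrate=0 bound=4 product=10
t=7: arr=0 -> substrate=0 bound=3 product=11
t=8: arr=0 -> substrate=0 bound=0 product=14
t=9: arr=3 -> substrate=0 bound=3 product=14
t=10: arr=0 -> substrate=0 bound=3 product=14
t=11: arr=3 -> substrate=0 bound=3 product=17
t=12: arr=0 -> substrate=0 bound=3 product=17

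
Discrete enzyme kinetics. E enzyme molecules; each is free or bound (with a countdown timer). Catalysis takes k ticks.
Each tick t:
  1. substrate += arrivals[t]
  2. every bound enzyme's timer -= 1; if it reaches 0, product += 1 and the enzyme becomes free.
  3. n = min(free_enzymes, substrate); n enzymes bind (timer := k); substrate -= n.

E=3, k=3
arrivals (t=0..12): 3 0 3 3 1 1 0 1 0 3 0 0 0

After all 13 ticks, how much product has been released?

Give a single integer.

t=0: arr=3 -> substrate=0 bound=3 product=0
t=1: arr=0 -> substrate=0 bound=3 product=0
t=2: arr=3 -> substrate=3 bound=3 product=0
t=3: arr=3 -> substrate=3 bound=3 product=3
t=4: arr=1 -> substrate=4 bound=3 product=3
t=5: arr=1 -> substrate=5 bound=3 product=3
t=6: arr=0 -> substrate=2 bound=3 product=6
t=7: arr=1 -> substrate=3 bound=3 product=6
t=8: arr=0 -> substrate=3 bound=3 product=6
t=9: arr=3 -> substrate=3 bound=3 product=9
t=10: arr=0 -> substrate=3 bound=3 product=9
t=11: arr=0 -> substrate=3 bound=3 product=9
t=12: arr=0 -> substrate=0 bound=3 product=12

Answer: 12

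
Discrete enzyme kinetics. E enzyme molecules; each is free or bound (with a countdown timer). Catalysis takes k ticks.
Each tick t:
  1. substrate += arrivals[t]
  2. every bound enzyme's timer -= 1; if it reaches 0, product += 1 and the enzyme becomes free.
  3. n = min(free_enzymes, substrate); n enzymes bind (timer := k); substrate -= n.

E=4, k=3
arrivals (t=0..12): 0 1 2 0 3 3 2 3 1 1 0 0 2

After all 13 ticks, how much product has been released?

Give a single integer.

t=0: arr=0 -> substrate=0 bound=0 product=0
t=1: arr=1 -> substrate=0 bound=1 product=0
t=2: arr=2 -> substrate=0 bound=3 product=0
t=3: arr=0 -> substrate=0 bound=3 product=0
t=4: arr=3 -> substrate=1 bound=4 product=1
t=5: arr=3 -> substrate=2 bound=4 product=3
t=6: arr=2 -> substrate=4 bound=4 product=3
t=7: arr=3 -> substrate=5 bound=4 product=5
t=8: arr=1 -> substrate=4 bound=4 product=7
t=9: arr=1 -> substrate=5 bound=4 product=7
t=10: arr=0 -> substrate=3 bound=4 product=9
t=11: arr=0 -> substrate=1 bound=4 product=11
t=12: arr=2 -> substrate=3 bound=4 product=11

Answer: 11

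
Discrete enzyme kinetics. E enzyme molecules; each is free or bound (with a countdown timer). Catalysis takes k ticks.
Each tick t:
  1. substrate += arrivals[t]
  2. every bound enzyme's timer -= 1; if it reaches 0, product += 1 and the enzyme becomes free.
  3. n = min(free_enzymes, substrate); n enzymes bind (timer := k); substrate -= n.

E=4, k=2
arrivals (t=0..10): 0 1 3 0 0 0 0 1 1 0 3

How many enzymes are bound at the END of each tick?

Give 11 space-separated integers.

Answer: 0 1 4 3 0 0 0 1 2 1 3

Derivation:
t=0: arr=0 -> substrate=0 bound=0 product=0
t=1: arr=1 -> substrate=0 bound=1 product=0
t=2: arr=3 -> substrate=0 bound=4 product=0
t=3: arr=0 -> substrate=0 bound=3 product=1
t=4: arr=0 -> substrate=0 bound=0 product=4
t=5: arr=0 -> substrate=0 bound=0 product=4
t=6: arr=0 -> substrate=0 bound=0 product=4
t=7: arr=1 -> substrate=0 bound=1 product=4
t=8: arr=1 -> substrate=0 bound=2 product=4
t=9: arr=0 -> substrate=0 bound=1 product=5
t=10: arr=3 -> substrate=0 bound=3 product=6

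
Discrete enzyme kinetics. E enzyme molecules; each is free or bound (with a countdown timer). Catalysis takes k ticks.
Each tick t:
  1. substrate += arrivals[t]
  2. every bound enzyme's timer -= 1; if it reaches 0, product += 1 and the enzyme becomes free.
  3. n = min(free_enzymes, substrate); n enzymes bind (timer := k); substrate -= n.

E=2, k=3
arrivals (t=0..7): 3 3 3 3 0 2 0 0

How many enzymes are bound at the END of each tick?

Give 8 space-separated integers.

t=0: arr=3 -> substrate=1 bound=2 product=0
t=1: arr=3 -> substrate=4 bound=2 product=0
t=2: arr=3 -> substrate=7 bound=2 product=0
t=3: arr=3 -> substrate=8 bound=2 product=2
t=4: arr=0 -> substrate=8 bound=2 product=2
t=5: arr=2 -> substrate=10 bound=2 product=2
t=6: arr=0 -> substrate=8 bound=2 product=4
t=7: arr=0 -> substrate=8 bound=2 product=4

Answer: 2 2 2 2 2 2 2 2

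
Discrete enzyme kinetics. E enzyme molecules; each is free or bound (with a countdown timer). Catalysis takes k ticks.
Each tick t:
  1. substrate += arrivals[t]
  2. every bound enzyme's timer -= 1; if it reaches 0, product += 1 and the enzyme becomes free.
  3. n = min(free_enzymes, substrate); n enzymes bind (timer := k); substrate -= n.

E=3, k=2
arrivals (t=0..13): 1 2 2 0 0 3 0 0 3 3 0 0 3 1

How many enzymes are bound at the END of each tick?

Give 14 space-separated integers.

t=0: arr=1 -> substrate=0 bound=1 product=0
t=1: arr=2 -> substrate=0 bound=3 product=0
t=2: arr=2 -> substrate=1 bound=3 product=1
t=3: arr=0 -> substrate=0 bound=2 product=3
t=4: arr=0 -> substrate=0 bound=1 product=4
t=5: arr=3 -> substrate=0 bound=3 product=5
t=6: arr=0 -> substrate=0 bound=3 product=5
t=7: arr=0 -> substrate=0 bound=0 product=8
t=8: arr=3 -> substrate=0 bound=3 product=8
t=9: arr=3 -> substrate=3 bound=3 product=8
t=10: arr=0 -> substrate=0 bound=3 product=11
t=11: arr=0 -> substrate=0 bound=3 product=11
t=12: arr=3 -> substrate=0 bound=3 product=14
t=13: arr=1 -> substrate=1 bound=3 product=14

Answer: 1 3 3 2 1 3 3 0 3 3 3 3 3 3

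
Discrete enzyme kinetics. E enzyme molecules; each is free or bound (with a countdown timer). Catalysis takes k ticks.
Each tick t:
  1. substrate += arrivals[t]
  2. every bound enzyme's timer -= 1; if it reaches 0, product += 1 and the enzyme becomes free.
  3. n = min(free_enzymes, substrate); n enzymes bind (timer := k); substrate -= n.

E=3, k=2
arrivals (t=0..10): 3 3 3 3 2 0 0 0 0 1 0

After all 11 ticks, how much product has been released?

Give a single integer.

Answer: 14

Derivation:
t=0: arr=3 -> substrate=0 bound=3 product=0
t=1: arr=3 -> substrate=3 bound=3 product=0
t=2: arr=3 -> substrate=3 bound=3 product=3
t=3: arr=3 -> substrate=6 bound=3 product=3
t=4: arr=2 -> substrate=5 bound=3 product=6
t=5: arr=0 -> substrate=5 bound=3 product=6
t=6: arr=0 -> substrate=2 bound=3 product=9
t=7: arr=0 -> substrate=2 bound=3 product=9
t=8: arr=0 -> substrate=0 bound=2 product=12
t=9: arr=1 -> substrate=0 bound=3 product=12
t=10: arr=0 -> substrate=0 bound=1 product=14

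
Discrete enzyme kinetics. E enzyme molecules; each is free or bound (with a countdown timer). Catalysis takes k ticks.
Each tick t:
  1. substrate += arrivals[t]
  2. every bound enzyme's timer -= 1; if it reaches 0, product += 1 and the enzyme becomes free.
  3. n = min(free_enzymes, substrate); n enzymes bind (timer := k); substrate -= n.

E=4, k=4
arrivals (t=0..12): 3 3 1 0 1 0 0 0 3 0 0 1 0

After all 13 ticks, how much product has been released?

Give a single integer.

Answer: 11

Derivation:
t=0: arr=3 -> substrate=0 bound=3 product=0
t=1: arr=3 -> substrate=2 bound=4 product=0
t=2: arr=1 -> substrate=3 bound=4 product=0
t=3: arr=0 -> substrate=3 bound=4 product=0
t=4: arr=1 -> substrate=1 bound=4 product=3
t=5: arr=0 -> substrate=0 bound=4 product=4
t=6: arr=0 -> substrate=0 bound=4 product=4
t=7: arr=0 -> substrate=0 bound=4 product=4
t=8: arr=3 -> substrate=0 bound=4 product=7
t=9: arr=0 -> substrate=0 bound=3 product=8
t=10: arr=0 -> substrate=0 bound=3 product=8
t=11: arr=1 -> substrate=0 bound=4 product=8
t=12: arr=0 -> substrate=0 bound=1 product=11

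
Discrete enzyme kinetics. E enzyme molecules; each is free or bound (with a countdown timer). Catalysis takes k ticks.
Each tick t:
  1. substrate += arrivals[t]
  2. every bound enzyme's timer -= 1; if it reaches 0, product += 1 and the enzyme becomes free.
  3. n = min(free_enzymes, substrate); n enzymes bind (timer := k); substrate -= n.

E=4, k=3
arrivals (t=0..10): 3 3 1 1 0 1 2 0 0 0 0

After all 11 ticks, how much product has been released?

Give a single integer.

Answer: 11

Derivation:
t=0: arr=3 -> substrate=0 bound=3 product=0
t=1: arr=3 -> substrate=2 bound=4 product=0
t=2: arr=1 -> substrate=3 bound=4 product=0
t=3: arr=1 -> substrate=1 bound=4 product=3
t=4: arr=0 -> substrate=0 bound=4 product=4
t=5: arr=1 -> substrate=1 bound=4 product=4
t=6: arr=2 -> substrate=0 bound=4 product=7
t=7: arr=0 -> substrate=0 bound=3 product=8
t=8: arr=0 -> substrate=0 bound=3 product=8
t=9: arr=0 -> substrate=0 bound=0 product=11
t=10: arr=0 -> substrate=0 bound=0 product=11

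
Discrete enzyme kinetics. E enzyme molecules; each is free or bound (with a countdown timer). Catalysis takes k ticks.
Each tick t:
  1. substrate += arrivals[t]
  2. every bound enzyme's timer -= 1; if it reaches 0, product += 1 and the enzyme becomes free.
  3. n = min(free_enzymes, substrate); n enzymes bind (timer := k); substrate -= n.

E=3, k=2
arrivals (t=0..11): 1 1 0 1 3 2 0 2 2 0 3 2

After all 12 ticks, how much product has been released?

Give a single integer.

Answer: 12

Derivation:
t=0: arr=1 -> substrate=0 bound=1 product=0
t=1: arr=1 -> substrate=0 bound=2 product=0
t=2: arr=0 -> substrate=0 bound=1 product=1
t=3: arr=1 -> substrate=0 bound=1 product=2
t=4: arr=3 -> substrate=1 bound=3 product=2
t=5: arr=2 -> substrate=2 bound=3 product=3
t=6: arr=0 -> substrate=0 bound=3 product=5
t=7: arr=2 -> substrate=1 bound=3 product=6
t=8: arr=2 -> substrate=1 bound=3 product=8
t=9: arr=0 -> substrate=0 bound=3 product=9
t=10: arr=3 -> substrate=1 bound=3 product=11
t=11: arr=2 -> substrate=2 bound=3 product=12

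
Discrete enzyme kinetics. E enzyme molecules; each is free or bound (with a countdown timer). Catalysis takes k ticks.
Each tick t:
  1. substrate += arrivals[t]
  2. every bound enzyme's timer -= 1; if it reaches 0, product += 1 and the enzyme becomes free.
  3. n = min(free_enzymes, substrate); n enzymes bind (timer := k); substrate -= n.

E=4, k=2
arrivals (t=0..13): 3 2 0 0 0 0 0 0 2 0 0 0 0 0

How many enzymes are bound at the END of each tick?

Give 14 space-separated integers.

t=0: arr=3 -> substrate=0 bound=3 product=0
t=1: arr=2 -> substrate=1 bound=4 product=0
t=2: arr=0 -> substrate=0 bound=2 product=3
t=3: arr=0 -> substrate=0 bound=1 product=4
t=4: arr=0 -> substrate=0 bound=0 product=5
t=5: arr=0 -> substrate=0 bound=0 product=5
t=6: arr=0 -> substrate=0 bound=0 product=5
t=7: arr=0 -> substrate=0 bound=0 product=5
t=8: arr=2 -> substrate=0 bound=2 product=5
t=9: arr=0 -> substrate=0 bound=2 product=5
t=10: arr=0 -> substrate=0 bound=0 product=7
t=11: arr=0 -> substrate=0 bound=0 product=7
t=12: arr=0 -> substrate=0 bound=0 product=7
t=13: arr=0 -> substrate=0 bound=0 product=7

Answer: 3 4 2 1 0 0 0 0 2 2 0 0 0 0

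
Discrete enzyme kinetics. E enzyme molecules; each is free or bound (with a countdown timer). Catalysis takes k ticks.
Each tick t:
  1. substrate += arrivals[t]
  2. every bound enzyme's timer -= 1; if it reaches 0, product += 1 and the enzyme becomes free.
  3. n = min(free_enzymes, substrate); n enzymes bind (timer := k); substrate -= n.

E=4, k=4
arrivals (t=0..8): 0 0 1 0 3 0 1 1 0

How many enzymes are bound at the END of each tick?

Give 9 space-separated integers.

t=0: arr=0 -> substrate=0 bound=0 product=0
t=1: arr=0 -> substrate=0 bound=0 product=0
t=2: arr=1 -> substrate=0 bound=1 product=0
t=3: arr=0 -> substrate=0 bound=1 product=0
t=4: arr=3 -> substrate=0 bound=4 product=0
t=5: arr=0 -> substrate=0 bound=4 product=0
t=6: arr=1 -> substrate=0 bound=4 product=1
t=7: arr=1 -> substrate=1 bound=4 product=1
t=8: arr=0 -> substrate=0 bound=2 product=4

Answer: 0 0 1 1 4 4 4 4 2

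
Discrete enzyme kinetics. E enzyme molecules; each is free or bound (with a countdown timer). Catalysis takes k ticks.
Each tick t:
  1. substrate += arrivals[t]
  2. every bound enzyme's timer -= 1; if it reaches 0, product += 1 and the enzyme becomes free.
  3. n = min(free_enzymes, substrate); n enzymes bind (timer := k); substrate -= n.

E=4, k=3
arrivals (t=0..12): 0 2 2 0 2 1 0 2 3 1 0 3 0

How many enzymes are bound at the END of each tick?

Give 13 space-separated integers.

Answer: 0 2 4 4 4 3 3 3 4 4 4 4 4

Derivation:
t=0: arr=0 -> substrate=0 bound=0 product=0
t=1: arr=2 -> substrate=0 bound=2 product=0
t=2: arr=2 -> substrate=0 bound=4 product=0
t=3: arr=0 -> substrate=0 bound=4 product=0
t=4: arr=2 -> substrate=0 bound=4 product=2
t=5: arr=1 -> substrate=0 bound=3 product=4
t=6: arr=0 -> substrate=0 bound=3 product=4
t=7: arr=2 -> substrate=0 bound=3 product=6
t=8: arr=3 -> substrate=1 bound=4 product=7
t=9: arr=1 -> substrate=2 bound=4 product=7
t=10: arr=0 -> substrate=0 bound=4 product=9
t=11: arr=3 -> substrate=1 bound=4 product=11
t=12: arr=0 -> substrate=1 bound=4 product=11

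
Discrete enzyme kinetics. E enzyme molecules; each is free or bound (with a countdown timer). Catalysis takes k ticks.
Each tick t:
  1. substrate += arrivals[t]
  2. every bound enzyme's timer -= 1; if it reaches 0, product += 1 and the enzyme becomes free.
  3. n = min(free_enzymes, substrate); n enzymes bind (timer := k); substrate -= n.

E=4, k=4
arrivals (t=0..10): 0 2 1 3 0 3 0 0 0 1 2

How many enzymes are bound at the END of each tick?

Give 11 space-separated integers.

Answer: 0 2 3 4 4 4 4 4 4 4 4

Derivation:
t=0: arr=0 -> substrate=0 bound=0 product=0
t=1: arr=2 -> substrate=0 bound=2 product=0
t=2: arr=1 -> substrate=0 bound=3 product=0
t=3: arr=3 -> substrate=2 bound=4 product=0
t=4: arr=0 -> substrate=2 bound=4 product=0
t=5: arr=3 -> substrate=3 bound=4 product=2
t=6: arr=0 -> substrate=2 bound=4 product=3
t=7: arr=0 -> substrate=1 bound=4 product=4
t=8: arr=0 -> substrate=1 bound=4 product=4
t=9: arr=1 -> substrate=0 bound=4 product=6
t=10: arr=2 -> substrate=1 bound=4 product=7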